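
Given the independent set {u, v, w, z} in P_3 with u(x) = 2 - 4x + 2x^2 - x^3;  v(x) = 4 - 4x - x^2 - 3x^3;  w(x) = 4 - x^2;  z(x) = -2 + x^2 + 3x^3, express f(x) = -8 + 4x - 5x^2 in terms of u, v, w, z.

f = -3u + 2v - 2w + z

Identify each element with its coordinate vector in ℝ⁴ via {1, x, …, x^3}.
Write f = a₁u + … + a₄z and equate components.
The system has the unique solution (a₁, …, a₄) = (-3, 2, -2, 1).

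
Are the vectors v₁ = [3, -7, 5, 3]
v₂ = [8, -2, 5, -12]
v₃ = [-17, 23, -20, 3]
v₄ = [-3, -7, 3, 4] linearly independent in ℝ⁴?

linearly dependent

The matrix [v₁|v₂|v₃|v₄] has determinant 0.
A zero determinant means the columns are linearly dependent.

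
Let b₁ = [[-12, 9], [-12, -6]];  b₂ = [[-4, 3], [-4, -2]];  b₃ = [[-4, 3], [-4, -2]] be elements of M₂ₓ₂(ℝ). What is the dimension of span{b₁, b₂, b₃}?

dim = 1

Use coordinates relative to {E₁₁, E₁₂, E₂₁, E₂₂}.
Form the matrix with b₁, b₂, b₃ as columns and reduce.
There is 1 pivot column, so rank = 1.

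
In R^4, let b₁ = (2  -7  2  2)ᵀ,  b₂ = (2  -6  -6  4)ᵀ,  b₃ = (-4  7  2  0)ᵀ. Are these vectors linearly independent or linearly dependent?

Place the vectors as rows of a 3×4 matrix and reduce to echelon form.
The reduction yields 3 nonzero rows, so the rank is 3.
Since rank = 3 (the number of vectors), the set is linearly independent.

linearly independent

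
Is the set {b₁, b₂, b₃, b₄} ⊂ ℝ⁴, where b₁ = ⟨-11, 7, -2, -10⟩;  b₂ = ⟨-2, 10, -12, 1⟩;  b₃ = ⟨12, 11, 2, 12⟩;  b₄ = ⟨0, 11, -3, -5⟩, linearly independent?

Form the 4×4 matrix with these as columns; its determinant is 14733.
A nonzero determinant means the columns are linearly independent.

linearly independent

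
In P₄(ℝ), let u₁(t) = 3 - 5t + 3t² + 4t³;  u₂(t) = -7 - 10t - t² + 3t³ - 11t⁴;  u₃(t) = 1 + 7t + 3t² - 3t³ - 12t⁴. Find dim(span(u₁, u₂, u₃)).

dim = 3

Use coordinates relative to {1, t, …, t⁴}.
Form the matrix with u₁, u₂, u₃ as columns and reduce.
Reduction leaves 3 leading entries, giving rank 3.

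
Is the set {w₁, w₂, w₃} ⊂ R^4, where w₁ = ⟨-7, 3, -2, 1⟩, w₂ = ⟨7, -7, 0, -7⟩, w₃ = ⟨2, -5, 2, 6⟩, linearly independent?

Row-reduce the matrix whose columns are w₁, w₂, w₃.
The reduction yields 3 nonzero rows, so the rank is 3.
Since rank = 3 (the number of vectors), the set is linearly independent.

linearly independent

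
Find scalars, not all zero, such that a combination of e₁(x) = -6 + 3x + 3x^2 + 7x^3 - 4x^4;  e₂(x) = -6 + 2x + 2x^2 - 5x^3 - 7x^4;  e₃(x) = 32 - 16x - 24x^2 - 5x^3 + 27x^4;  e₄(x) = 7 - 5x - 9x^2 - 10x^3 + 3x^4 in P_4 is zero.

3e₂ + e₃ - 2e₄ = 0

Take coordinates with respect to {1, x, …, x^4}.
Write the vectors as columns of a matrix and find a nonzero vector in its null space.
The free variable yields coefficients (0, 3, 1, -2) (any nonzero multiple also works).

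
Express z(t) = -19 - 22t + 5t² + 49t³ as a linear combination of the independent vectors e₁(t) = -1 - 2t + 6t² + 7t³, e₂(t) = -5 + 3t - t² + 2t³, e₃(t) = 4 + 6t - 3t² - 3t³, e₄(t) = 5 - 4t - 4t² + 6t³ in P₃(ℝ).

Take coordinate vectors relative to {1, t, …, t³}.
Solve the system with e₁, e₂, e₃, e₄ as columns and z as the right-hand side.
Back-substitution yields (α₁, …, α₄) = (2, 4, -3, 3).

z = 2e₁ + 4e₂ - 3e₃ + 3e₄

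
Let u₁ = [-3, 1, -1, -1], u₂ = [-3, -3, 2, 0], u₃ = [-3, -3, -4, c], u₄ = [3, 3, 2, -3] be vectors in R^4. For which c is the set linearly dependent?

Dependence holds iff the 4×4 matrix [u₁ u₂ u₃ u₄] is singular.
Cofactor expansion gives det = 216 - 48*c.
Solving 216 - 48*c = 0 yields c = 9/2.

c = 9/2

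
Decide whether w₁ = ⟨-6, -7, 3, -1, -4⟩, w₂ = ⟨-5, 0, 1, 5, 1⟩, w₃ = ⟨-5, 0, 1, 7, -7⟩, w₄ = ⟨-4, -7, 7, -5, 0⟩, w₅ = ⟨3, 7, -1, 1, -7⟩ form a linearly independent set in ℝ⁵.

linearly independent

Form the 5×5 matrix with these as columns; its determinant is -6916.
A nonzero determinant means the columns are linearly independent.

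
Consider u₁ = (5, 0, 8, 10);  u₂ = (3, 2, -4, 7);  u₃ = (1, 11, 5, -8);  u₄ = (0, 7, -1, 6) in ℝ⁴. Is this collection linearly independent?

linearly independent

The matrix [u₁|u₂|u₃|u₄] has determinant 5914.
A nonzero determinant means the columns are linearly independent.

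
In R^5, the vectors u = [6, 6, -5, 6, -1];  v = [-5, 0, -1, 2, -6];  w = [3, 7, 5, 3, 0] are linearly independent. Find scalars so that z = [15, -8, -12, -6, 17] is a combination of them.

z = u - 3v - 2w

Solve the system with u, v, w as columns and z as the right-hand side.
Row-reducing the augmented matrix gives the unique coefficients (a₁, a₂, a₃) = (1, -3, -2).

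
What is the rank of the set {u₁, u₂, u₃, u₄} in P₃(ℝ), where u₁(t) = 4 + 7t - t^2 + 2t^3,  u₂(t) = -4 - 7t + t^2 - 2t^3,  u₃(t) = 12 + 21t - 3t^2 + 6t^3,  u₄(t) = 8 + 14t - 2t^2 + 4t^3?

Use coordinates relative to {1, t, …, t^3}.
Row-reduce the 4×4 matrix with these as rows.
Reduction leaves 1 leading entry, giving rank 1.

rank 1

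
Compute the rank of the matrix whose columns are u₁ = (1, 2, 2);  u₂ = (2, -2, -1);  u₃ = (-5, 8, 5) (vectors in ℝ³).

rank 2

Form the matrix with u₁, u₂, u₃ as columns and reduce.
The echelon form has 2 nonzero rows, so the rank is 2.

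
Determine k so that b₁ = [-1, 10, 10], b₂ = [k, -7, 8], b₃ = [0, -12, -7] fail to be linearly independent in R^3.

Dependence holds iff the 3×3 matrix [b₁ b₂ b₃] is singular.
The determinant works out to -50*k - 145.
Solving -50*k - 145 = 0 yields k = -29/10.

k = -29/10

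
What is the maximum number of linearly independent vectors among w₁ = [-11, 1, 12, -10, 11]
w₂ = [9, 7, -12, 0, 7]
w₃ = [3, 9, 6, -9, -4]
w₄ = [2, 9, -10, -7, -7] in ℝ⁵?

4

Put the 5×4 matrix [w₁|w₂|w₃|w₄] into echelon form.
There are 4 pivot columns, so rank = 4.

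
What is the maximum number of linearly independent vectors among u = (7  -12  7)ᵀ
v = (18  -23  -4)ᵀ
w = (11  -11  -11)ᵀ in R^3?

Apply Gaussian elimination to the matrix whose rows are u, v, w.
Reduction leaves 2 leading entries, giving rank 2.

2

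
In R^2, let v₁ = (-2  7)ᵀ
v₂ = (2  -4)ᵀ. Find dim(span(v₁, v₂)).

Row-reduce the 2×2 matrix with these as rows.
Reduction leaves 2 leading entries, giving rank 2.

2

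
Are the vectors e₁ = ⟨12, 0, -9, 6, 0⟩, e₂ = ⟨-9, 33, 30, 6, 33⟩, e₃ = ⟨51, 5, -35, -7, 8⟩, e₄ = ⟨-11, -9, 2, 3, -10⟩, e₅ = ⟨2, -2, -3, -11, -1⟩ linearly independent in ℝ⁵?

linearly dependent

Form the 5×5 matrix with these as columns; its determinant is 0.
A zero determinant means the columns are linearly dependent.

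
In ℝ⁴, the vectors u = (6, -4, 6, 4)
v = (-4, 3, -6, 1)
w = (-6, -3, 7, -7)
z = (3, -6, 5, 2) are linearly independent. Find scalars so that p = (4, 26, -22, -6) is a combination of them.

Since u, v, w, z are independent, the coefficients expressing p are uniquely determined by a linear system.
Back-substitution yields (c₁, …, c₄) = (-2, -4, -2, -4).

p = -2u - 4v - 2w - 4z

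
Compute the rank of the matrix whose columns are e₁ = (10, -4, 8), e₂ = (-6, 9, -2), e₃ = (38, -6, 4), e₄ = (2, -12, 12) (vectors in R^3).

3

Put the 3×4 matrix [e₁|e₂|e₃|e₄] into echelon form.
There are 3 pivot columns, so rank = 3.
(With 4 elements in a 3-dimensional space the rank is at most 3.)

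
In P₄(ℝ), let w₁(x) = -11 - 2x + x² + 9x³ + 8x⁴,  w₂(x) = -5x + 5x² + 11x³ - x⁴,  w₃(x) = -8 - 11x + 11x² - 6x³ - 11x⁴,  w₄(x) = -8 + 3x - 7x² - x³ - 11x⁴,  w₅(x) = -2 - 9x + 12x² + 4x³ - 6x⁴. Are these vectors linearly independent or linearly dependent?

Take coordinates with respect to the standard basis {1, x, …, x⁴}.
The matrix [w₁|w₂|w₃|w₄|w₅] has determinant 87478.
A nonzero determinant means the columns are linearly independent.

linearly independent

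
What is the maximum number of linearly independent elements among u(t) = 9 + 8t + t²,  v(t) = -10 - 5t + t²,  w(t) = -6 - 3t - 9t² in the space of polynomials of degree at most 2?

3

Represent each element by its coordinate vector in ℝ³.
Row-reduce the 3×3 matrix with these as rows.
Reduction leaves 3 leading entries, giving rank 3.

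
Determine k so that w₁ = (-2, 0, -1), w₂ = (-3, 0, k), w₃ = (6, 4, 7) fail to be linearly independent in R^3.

k = -3/2

Place the vectors as rows of a 3×3 matrix; dependence ⇔ determinant zero.
Cofactor expansion gives det = 8*k + 12.
This vanishes exactly when k = -3/2.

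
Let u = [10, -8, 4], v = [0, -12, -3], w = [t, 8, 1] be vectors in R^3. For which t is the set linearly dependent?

Dependence holds iff the 3×3 matrix [u v w] is singular.
Cofactor expansion gives det = 72*t + 120.
Setting this to zero gives t = -5/3.

t = -5/3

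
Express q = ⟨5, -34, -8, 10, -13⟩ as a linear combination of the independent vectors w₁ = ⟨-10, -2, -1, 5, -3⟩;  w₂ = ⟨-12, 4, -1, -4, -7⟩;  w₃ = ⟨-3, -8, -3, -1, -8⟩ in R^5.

Write q = α₁w₁ + … + α₃w₃ and equate components.
Back-substitution yields (α₁, α₂, α₃) = (1, -2, 3).

q = w₁ - 2w₂ + 3w₃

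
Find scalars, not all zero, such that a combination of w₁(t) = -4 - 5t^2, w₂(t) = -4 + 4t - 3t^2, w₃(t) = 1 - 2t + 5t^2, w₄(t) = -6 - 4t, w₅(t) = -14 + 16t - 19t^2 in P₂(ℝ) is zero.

2w₁ + 2w₃ - w₄ = 0

Take coordinates with respect to {1, t, t^2}.
Solve the homogeneous system with w₁, w₂, w₃, w₄, w₅ as columns by row-reducing the coefficient matrix.
A generator of the null space is (2, 0, 2, -1, 0).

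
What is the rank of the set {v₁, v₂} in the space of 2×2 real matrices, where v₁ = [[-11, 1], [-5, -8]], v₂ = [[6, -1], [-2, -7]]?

2

Pass to coordinate vectors with respect to the basis {E₁₁, E₁₂, E₂₁, E₂₂}.
Row-reduce the 2×4 matrix with these as rows.
There are 2 pivot columns, so rank = 2.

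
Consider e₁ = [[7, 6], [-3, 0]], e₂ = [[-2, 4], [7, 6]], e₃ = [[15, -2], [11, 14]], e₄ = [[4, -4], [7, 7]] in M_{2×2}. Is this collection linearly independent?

linearly dependent

Write each element as a coordinate vector in ℝ⁴ using {E₁₁, E₁₂, E₂₁, E₂₂}.
Place the vectors as rows of a 4×4 matrix and reduce to echelon form.
The reduction yields 3 nonzero rows, so the rank is 3.
Since rank 3 < 4, the set is linearly dependent.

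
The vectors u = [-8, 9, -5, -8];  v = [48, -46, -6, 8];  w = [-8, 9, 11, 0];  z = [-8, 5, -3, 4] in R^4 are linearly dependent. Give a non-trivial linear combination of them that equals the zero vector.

Set up α₁u + … + α₄z = 0 and solve the homogeneous system.
One solution (up to scaling) is (2, 1, 2, 2).

2u + v + 2w + 2z = 0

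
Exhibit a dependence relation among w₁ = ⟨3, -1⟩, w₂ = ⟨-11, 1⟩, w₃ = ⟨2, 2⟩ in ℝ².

3w₁ + w₂ + w₃ = 0

Solve the homogeneous system with w₁, w₂, w₃ as columns by row-reducing the coefficient matrix.
The free variable yields coefficients (3, 1, 1) (any nonzero multiple also works).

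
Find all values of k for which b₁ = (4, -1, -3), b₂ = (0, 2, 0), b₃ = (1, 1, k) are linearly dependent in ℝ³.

Place the vectors as rows of a 3×3 matrix; dependence ⇔ determinant zero.
Cofactor expansion gives det = 8*k + 6.
This vanishes exactly when k = -3/4.

k = -3/4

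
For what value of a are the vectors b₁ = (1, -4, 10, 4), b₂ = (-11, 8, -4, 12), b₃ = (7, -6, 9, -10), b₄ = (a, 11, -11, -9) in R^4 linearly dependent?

a = -59/8

Dependence holds iff the 4×4 matrix [b₁ b₂ b₃ b₄] is singular.
The determinant works out to -544*a - 4012.
Solving -544*a - 4012 = 0 yields a = -59/8.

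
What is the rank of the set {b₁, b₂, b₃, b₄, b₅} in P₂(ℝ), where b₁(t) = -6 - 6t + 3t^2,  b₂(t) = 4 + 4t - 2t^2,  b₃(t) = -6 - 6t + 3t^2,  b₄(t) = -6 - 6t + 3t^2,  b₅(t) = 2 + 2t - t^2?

Pass to coordinate vectors with respect to the basis {1, t, t^2}.
Put the 3×5 matrix [b₁|b₂|b₃|b₄|b₅] into echelon form.
There is 1 pivot column, so rank = 1.
(With 5 elements in a 3-dimensional space the rank is at most 3.)

rank 1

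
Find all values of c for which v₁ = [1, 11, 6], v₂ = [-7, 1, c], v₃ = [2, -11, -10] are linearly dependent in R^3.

The vectors are dependent exactly when the determinant of the matrix with rows v₁, v₂, v₃ vanishes.
Expanding, det = 33*c - 330.
Solving 33*c - 330 = 0 yields c = 10.

c = 10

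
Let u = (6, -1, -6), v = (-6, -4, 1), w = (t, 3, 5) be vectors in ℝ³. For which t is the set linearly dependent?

t = -12/5

The set is linearly dependent precisely when det[u; v; w] = 0.
Cofactor expansion gives det = -25*t - 60.
Setting this to zero gives t = -12/5.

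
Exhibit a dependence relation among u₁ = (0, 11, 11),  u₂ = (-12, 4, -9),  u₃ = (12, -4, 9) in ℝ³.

u₂ + u₃ = 0

Row-reduce the matrix with u₁, u₂, u₃ as columns; the null space gives the coefficients.
One solution (up to scaling) is (0, 1, 1).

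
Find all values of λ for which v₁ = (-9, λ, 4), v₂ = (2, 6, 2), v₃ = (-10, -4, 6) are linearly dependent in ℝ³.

Place the vectors as rows of a 3×3 matrix; dependence ⇔ determinant zero.
Expanding, det = -32*λ - 188.
Solving -32*λ - 188 = 0 yields λ = -47/8.

λ = -47/8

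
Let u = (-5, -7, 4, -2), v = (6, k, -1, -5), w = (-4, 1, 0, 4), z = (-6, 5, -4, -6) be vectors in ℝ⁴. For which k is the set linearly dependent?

k = 3/8

The set is linearly dependent precisely when det[u; v; w; z] = 0.
Expanding, det = 114 - 304*k.
Setting this to zero gives k = 3/8.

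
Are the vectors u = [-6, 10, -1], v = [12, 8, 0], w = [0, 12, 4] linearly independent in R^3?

The matrix [u|v|w] has determinant -816.
A nonzero determinant means the columns are linearly independent.

linearly independent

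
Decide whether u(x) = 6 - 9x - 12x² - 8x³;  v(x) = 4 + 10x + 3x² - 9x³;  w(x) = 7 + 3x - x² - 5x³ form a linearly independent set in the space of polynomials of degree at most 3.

linearly independent

Write each element as a coordinate vector in ℝ⁴ using {1, x, …, x³}.
Place the vectors as rows of a 3×4 matrix and reduce to echelon form.
The reduction yields 3 nonzero rows, so the rank is 3.
Since rank = 3 (the number of vectors), the set is linearly independent.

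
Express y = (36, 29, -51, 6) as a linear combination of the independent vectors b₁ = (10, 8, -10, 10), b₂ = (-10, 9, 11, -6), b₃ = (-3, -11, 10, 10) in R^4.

y = 2b₁ - b₂ - 2b₃

Solve the system with b₁, b₂, b₃ as columns and y as the right-hand side.
Back-substitution yields (c₁, c₂, c₃) = (2, -1, -2).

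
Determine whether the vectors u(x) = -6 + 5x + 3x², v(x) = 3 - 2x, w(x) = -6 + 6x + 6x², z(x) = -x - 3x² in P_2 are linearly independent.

Take coordinates with respect to the standard basis {1, x, x²}.
There are 4 vectors in a 3-dimensional space, so they cannot be linearly independent.

linearly dependent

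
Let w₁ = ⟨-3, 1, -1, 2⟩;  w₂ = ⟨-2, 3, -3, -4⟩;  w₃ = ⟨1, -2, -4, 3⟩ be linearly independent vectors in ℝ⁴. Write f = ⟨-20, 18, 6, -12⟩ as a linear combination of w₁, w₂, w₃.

Write f = c₁w₁ + … + c₃w₃ and equate components.
Back-substitution yields (c₁, c₂, c₃) = (4, 2, -4).

f = 4w₁ + 2w₂ - 4w₃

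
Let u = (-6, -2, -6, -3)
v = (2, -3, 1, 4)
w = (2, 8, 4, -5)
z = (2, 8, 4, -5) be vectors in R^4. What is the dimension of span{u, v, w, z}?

2

Apply Gaussian elimination to the matrix whose rows are u, v, w, z.
Exactly 2 pivots survive; hence the rank is 2.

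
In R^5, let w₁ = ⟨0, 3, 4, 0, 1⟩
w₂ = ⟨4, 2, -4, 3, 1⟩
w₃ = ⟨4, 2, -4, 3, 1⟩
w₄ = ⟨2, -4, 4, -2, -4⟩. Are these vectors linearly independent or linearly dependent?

linearly dependent

Two of the vectors are equal, giving an immediate dependence.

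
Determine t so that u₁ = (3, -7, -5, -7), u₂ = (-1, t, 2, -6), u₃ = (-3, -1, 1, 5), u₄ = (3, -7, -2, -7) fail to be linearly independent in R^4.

Place the vectors as rows of a 4×4 matrix; dependence ⇔ determinant zero.
Cofactor expansion gives det = 18*t + 558.
Solving 18*t + 558 = 0 yields t = -31.

t = -31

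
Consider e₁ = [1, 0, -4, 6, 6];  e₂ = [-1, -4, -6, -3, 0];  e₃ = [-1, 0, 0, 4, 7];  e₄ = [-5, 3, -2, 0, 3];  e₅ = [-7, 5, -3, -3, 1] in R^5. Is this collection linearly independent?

Place the vectors as rows of a 5×5 matrix and reduce to echelon form.
The reduction yields 5 nonzero rows, so the rank is 5.
Since rank = 5 (the number of vectors), the set is linearly independent.

linearly independent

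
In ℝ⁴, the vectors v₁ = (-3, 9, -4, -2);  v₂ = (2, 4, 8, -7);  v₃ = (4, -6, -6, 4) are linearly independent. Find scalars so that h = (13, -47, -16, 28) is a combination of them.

h = -3v₁ - 2v₂ + 2v₃

Solve the system with v₁, v₂, v₃ as columns and h as the right-hand side.
Back-substitution yields (c₁, c₂, c₃) = (-3, -2, 2).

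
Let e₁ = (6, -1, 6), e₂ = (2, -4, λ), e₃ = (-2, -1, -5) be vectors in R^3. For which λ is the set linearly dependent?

Place the vectors as rows of a 3×3 matrix; dependence ⇔ determinant zero.
Cofactor expansion gives det = 8*λ + 50.
Setting this to zero gives λ = -25/4.

λ = -25/4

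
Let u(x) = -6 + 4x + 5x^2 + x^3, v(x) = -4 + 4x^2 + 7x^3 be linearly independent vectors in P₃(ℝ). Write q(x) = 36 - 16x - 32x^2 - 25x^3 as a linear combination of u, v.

Work in coordinates with respect to the standard basis {1, x, …, x^3}.
Solve the system with u, v as columns and q as the right-hand side.
Row-reducing the augmented matrix gives the unique coefficients (c₁, c₂) = (-4, -3).

q = -4u - 3v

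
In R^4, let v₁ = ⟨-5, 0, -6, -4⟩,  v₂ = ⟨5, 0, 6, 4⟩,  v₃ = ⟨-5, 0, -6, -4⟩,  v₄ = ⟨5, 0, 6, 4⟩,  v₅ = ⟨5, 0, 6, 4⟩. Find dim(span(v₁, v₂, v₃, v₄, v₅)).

Put the 4×5 matrix [v₁|v₂|v₃|v₄|v₅] into echelon form.
The echelon form has 1 nonzero row, so the rank is 1.
(With 5 elements in a 4-dimensional space the rank is at most 4.)

dim = 1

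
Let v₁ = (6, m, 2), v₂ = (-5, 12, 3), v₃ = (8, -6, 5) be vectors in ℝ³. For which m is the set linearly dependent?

Dependence holds iff the 3×3 matrix [v₁ v₂ v₃] is singular.
Cofactor expansion gives det = 49*m + 336.
Solving 49*m + 336 = 0 yields m = -48/7.

m = -48/7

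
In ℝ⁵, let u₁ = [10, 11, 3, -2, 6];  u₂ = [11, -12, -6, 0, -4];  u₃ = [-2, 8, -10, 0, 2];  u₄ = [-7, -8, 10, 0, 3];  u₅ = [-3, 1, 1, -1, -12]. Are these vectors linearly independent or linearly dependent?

Place the vectors as rows of a 5×5 matrix and reduce to echelon form.
The reduction yields 5 nonzero rows, so the rank is 5.
Since rank = 5 (the number of vectors), the set is linearly independent.

linearly independent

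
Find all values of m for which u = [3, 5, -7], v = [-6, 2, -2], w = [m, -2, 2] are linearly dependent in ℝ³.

The vectors are dependent exactly when the determinant of the matrix with rows u, v, w vanishes.
The determinant works out to 4*m - 24.
Solving 4*m - 24 = 0 yields m = 6.

m = 6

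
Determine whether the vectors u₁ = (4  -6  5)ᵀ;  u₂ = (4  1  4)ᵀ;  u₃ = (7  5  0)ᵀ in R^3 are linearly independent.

Form the 3×3 matrix with these as columns; its determinant is -183.
A nonzero determinant means the columns are linearly independent.

linearly independent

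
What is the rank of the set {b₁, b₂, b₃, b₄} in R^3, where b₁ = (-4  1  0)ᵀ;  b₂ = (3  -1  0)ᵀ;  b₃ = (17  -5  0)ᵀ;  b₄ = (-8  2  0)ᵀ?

Put the 3×4 matrix [b₁|b₂|b₃|b₄] into echelon form.
There are 2 pivot columns, so rank = 2.
(With 4 elements in a 3-dimensional space the rank is at most 3.)

rank 2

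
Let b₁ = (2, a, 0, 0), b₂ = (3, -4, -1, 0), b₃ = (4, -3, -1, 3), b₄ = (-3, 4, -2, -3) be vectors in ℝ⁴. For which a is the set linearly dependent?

a = -13/4

Dependence holds iff the 4×4 matrix [b₁ b₂ b₃ b₄] is singular.
Expanding, det = -24*a - 78.
This vanishes exactly when a = -13/4.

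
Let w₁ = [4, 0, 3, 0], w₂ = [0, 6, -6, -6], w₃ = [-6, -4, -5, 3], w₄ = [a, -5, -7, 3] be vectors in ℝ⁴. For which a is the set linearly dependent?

a = -4

The set is linearly dependent precisely when det[w₁; w₂; w₃; w₄] = 0.
Expanding, det = -18*a - 72.
Solving -18*a - 72 = 0 yields a = -4.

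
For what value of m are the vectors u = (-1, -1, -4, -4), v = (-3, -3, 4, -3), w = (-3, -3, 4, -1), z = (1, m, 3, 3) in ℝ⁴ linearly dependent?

m = 1

Place the vectors as rows of a 4×4 matrix; dependence ⇔ determinant zero.
Cofactor expansion gives det = 32 - 32*m.
Solving 32 - 32*m = 0 yields m = 1.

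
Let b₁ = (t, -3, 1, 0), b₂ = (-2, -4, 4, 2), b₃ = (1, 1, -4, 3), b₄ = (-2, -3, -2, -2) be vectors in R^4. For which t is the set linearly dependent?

Place the vectors as rows of a 4×4 matrix; dependence ⇔ determinant zero.
The determinant works out to -112*t - 192.
Setting this to zero gives t = -12/7.

t = -12/7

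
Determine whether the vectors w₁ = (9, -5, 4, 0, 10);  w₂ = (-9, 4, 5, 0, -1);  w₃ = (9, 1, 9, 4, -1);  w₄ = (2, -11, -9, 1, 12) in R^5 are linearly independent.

linearly independent

Row-reduce the matrix whose columns are w₁, w₂, w₃, w₄.
The reduction yields 4 nonzero rows, so the rank is 4.
Since rank = 4 (the number of vectors), the set is linearly independent.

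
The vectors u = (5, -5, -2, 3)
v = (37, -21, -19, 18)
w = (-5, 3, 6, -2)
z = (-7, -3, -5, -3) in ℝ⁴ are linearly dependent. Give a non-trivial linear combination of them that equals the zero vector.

Set up α₁u + … + α₄z = 0 and solve the homogeneous system.
The free variable yields coefficients (3, -1, -3, -1) (any nonzero multiple also works).

3u - v - 3w - z = 0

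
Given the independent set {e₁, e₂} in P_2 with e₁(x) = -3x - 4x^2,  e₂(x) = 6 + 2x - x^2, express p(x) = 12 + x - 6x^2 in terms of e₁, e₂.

p = e₁ + 2e₂

Identify each element with its coordinate vector in ℝ³ via {1, x, x^2}.
Since e₁, e₂ are independent, the coefficients expressing p are uniquely determined by a linear system.
The system has the unique solution (a₁, a₂) = (1, 2).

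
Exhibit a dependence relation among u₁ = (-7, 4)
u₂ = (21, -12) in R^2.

Solve the homogeneous system with u₁, u₂ as columns by row-reducing the coefficient matrix.
One solution (up to scaling) is (3, 1).

3u₁ + u₂ = 0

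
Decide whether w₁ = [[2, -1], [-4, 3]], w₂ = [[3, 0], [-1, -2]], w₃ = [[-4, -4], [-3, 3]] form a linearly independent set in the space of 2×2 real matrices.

linearly independent

Write each element as a coordinate vector in ℝ⁴ using {E₁₁, E₁₂, E₂₁, E₂₂}.
Place the vectors as rows of a 3×4 matrix and reduce to echelon form.
The reduction yields 3 nonzero rows, so the rank is 3.
Since rank = 3 (the number of vectors), the set is linearly independent.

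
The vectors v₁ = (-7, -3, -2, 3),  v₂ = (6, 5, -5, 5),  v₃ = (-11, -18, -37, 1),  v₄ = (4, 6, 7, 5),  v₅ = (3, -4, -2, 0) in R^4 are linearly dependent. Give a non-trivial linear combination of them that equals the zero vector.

Write the vectors as columns of a matrix and find a nonzero vector in its null space.
One solution (up to scaling) is (2, 2, -1, -3, 1).

2v₁ + 2v₂ - v₃ - 3v₄ + v₅ = 0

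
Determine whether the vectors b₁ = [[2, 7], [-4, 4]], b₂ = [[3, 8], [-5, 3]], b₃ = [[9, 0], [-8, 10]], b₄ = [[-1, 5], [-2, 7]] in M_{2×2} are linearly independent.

linearly independent

Take coordinates with respect to the standard basis {E₁₁, E₁₂, E₂₁, E₂₂}.
The matrix [b₁|b₂|b₃|b₄] has determinant -105.
A nonzero determinant means the columns are linearly independent.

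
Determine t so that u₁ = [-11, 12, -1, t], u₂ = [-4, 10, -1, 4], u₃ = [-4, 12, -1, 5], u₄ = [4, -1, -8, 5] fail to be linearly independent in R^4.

Place the vectors as rows of a 4×4 matrix; dependence ⇔ determinant zero.
The determinant works out to 171 - 72*t.
This vanishes exactly when t = 19/8.

t = 19/8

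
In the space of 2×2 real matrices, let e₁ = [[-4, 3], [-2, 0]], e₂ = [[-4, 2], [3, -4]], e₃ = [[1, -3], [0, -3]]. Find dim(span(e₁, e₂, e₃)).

dim = 3

Represent each element by its coordinate vector in ℝ⁴.
Put the 4×3 matrix [e₁|e₂|e₃] into echelon form.
Exactly 3 pivots survive; hence the rank is 3.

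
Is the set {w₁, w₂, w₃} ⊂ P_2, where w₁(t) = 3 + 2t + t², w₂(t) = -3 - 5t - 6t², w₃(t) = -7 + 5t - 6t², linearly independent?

linearly independent

Take coordinates with respect to the standard basis {1, t, t²}.
Row-reduce the matrix whose columns are w₁, w₂, w₃.
The reduction yields 3 nonzero rows, so the rank is 3.
Since rank = 3 (the number of vectors), the set is linearly independent.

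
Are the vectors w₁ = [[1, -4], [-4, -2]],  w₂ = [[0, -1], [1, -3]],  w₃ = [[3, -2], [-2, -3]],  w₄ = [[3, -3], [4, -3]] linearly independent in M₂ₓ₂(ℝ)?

linearly independent

Take coordinates with respect to the standard basis {E₁₁, E₁₂, E₂₁, E₂₂}.
Row-reduce the matrix whose columns are w₁, w₂, w₃, w₄.
The reduction yields 4 nonzero rows, so the rank is 4.
Since rank = 4 (the number of vectors), the set is linearly independent.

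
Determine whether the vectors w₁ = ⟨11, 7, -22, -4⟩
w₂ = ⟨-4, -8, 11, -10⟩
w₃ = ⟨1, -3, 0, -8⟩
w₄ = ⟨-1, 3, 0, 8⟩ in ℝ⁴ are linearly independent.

The matrix [w₁|w₂|w₃|w₄] has determinant 0.
A zero determinant means the columns are linearly dependent.
Indeed w₁ + 2w₂ - 3w₃ = 0.

linearly dependent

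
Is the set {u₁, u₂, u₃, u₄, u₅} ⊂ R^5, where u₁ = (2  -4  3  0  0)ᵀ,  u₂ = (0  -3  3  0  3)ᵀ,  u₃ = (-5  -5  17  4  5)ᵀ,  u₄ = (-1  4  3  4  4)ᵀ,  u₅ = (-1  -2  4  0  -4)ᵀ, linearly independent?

linearly dependent

Place the vectors as rows of a 5×5 matrix and reduce to echelon form.
The reduction yields 4 nonzero rows, so the rank is 4.
Since rank 4 < 5, the set is linearly dependent.
Indeed u₁ - 3u₂ + u₃ - u₄ - 2u₅ = 0.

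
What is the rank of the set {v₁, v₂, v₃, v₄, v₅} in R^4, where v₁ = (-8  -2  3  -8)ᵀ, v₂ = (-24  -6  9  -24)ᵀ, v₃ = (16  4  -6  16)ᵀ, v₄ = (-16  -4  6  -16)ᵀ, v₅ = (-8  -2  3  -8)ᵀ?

Form the matrix with v₁, v₂, v₃, v₄, v₅ as columns and reduce.
The echelon form has 1 nonzero row, so the rank is 1.
(With 5 elements in a 4-dimensional space the rank is at most 4.)

1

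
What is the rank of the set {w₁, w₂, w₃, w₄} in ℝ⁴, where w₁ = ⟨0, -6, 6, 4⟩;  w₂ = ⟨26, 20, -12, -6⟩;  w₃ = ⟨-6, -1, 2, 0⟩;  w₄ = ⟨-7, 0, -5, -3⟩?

Put the 4×4 matrix [w₁|w₂|w₃|w₄] into echelon form.
Reduction leaves 3 leading entries, giving rank 3.

3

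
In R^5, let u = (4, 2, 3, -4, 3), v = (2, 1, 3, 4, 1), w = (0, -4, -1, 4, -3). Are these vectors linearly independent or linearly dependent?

Row-reduce the matrix whose columns are u, v, w.
The reduction yields 3 nonzero rows, so the rank is 3.
Since rank = 3 (the number of vectors), the set is linearly independent.

linearly independent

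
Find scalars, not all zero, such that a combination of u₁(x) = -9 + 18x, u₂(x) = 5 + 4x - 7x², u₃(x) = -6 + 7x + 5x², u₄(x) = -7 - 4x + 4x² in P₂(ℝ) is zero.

u₁ - 2u₂ - 2u₃ - u₄ = 0

Write each element as a vector in ℝ³ using {1, x, x²}.
Set up α₁u₁ + … + α₄u₄ = 0 and solve the homogeneous system.
A generator of the null space is (1, -2, -2, -1).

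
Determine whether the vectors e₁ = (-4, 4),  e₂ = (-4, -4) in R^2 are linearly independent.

Form the 2×2 matrix with these as columns; its determinant is 32.
A nonzero determinant means the columns are linearly independent.

linearly independent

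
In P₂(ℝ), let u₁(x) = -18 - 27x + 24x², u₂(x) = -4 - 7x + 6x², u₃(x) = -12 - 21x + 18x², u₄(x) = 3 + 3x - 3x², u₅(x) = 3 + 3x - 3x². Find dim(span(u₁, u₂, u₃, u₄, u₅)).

Represent each element by its coordinate vector in ℝ³.
Row-reduce the 5×3 matrix with these as rows.
Exactly 2 pivots survive; hence the rank is 2.
(With 5 elements in a 3-dimensional space the rank is at most 3.)

2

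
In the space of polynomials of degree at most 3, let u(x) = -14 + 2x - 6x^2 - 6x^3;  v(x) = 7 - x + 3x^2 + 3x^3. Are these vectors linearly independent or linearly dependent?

linearly dependent

Write each element as a coordinate vector in ℝ⁴ using {1, x, …, x^3}.
Place the vectors as rows of a 2×4 matrix and reduce to echelon form.
The reduction yields 1 nonzero row, so the rank is 1.
Since rank 1 < 2, the set is linearly dependent.
Indeed u + 2v = 0.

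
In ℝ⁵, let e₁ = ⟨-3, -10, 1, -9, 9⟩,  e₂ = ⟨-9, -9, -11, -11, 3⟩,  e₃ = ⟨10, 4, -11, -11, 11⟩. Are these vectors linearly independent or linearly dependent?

Row-reduce the matrix whose columns are e₁, e₂, e₃.
The reduction yields 3 nonzero rows, so the rank is 3.
Since rank = 3 (the number of vectors), the set is linearly independent.

linearly independent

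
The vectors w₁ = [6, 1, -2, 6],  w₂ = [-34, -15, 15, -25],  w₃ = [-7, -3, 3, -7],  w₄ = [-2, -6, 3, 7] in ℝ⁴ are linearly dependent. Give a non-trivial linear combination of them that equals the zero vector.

3w₁ + w₂ - 2w₃ - w₄ = 0

Set up α₁w₁ + … + α₄w₄ = 0 and solve the homogeneous system.
One solution (up to scaling) is (3, 1, -2, -1).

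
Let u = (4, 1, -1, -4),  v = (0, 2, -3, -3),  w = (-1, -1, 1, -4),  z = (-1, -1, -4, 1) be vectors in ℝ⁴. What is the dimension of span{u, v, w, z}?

4

Row-reduce the 4×4 matrix with these as rows.
Reduction leaves 4 leading entries, giving rank 4.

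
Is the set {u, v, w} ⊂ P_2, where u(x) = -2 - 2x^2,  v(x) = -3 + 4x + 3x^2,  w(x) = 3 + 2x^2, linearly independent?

Take coordinates with respect to the standard basis {1, x, x^2}.
Row-reduce the matrix whose columns are u, v, w.
The reduction yields 3 nonzero rows, so the rank is 3.
Since rank = 3 (the number of vectors), the set is linearly independent.

linearly independent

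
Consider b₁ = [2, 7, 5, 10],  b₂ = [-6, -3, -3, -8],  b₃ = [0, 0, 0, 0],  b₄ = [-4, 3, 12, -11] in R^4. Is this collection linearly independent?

linearly dependent

One of the vectors is the zero vector, so the set is linearly dependent.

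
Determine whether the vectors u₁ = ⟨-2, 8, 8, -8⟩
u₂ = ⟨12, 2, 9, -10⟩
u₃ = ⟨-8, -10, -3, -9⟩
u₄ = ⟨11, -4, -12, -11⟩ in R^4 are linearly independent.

linearly independent

Row-reduce the matrix whose columns are u₁, u₂, u₃, u₄.
The reduction yields 4 nonzero rows, so the rank is 4.
Since rank = 4 (the number of vectors), the set is linearly independent.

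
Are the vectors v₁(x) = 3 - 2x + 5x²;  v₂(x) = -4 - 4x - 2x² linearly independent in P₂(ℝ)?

linearly independent

Take coordinates with respect to the standard basis {1, x, x²}.
Row-reduce the matrix whose columns are v₁, v₂.
The reduction yields 2 nonzero rows, so the rank is 2.
Since rank = 2 (the number of vectors), the set is linearly independent.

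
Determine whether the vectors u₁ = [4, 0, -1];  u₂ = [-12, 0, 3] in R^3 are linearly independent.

linearly dependent

Place the vectors as rows of a 2×3 matrix and reduce to echelon form.
The reduction yields 1 nonzero row, so the rank is 1.
Since rank 1 < 2, the set is linearly dependent.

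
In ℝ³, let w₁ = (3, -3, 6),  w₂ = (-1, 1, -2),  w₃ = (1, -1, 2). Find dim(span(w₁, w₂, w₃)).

Row-reduce the 3×3 matrix with these as rows.
Exactly 1 pivot survives; hence the rank is 1.

1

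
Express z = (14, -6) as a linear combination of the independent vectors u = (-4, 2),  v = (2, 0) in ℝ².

Since u, v are independent, the coefficients expressing z are uniquely determined by a linear system.
Row-reducing the augmented matrix gives the unique coefficients (a₁, a₂) = (-3, 1).

z = -3u + v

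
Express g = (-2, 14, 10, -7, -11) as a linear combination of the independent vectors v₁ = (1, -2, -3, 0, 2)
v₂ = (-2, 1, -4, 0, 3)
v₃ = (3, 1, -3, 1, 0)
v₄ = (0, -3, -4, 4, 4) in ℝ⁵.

g = -3v₁ + v₂ + v₃ - 2v₄

Solve the system with v₁, v₂, v₃, v₄ as columns and g as the right-hand side.
The system has the unique solution (a₁, …, a₄) = (-3, 1, 1, -2).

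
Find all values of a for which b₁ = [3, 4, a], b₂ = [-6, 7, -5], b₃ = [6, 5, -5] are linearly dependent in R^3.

a = -15/4

Dependence holds iff the 3×3 matrix [b₁ b₂ b₃] is singular.
Cofactor expansion gives det = -72*a - 270.
Setting this to zero gives a = -15/4.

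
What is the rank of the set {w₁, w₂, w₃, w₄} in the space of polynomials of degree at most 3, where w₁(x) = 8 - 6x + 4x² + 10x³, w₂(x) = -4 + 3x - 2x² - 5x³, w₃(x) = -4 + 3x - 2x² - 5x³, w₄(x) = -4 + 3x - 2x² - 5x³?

1

Pass to coordinate vectors with respect to the basis {1, x, …, x³}.
Put the 4×4 matrix [w₁|w₂|w₃|w₄] into echelon form.
Reduction leaves 1 leading entry, giving rank 1.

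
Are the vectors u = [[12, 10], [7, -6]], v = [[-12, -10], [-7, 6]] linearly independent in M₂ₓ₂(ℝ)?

linearly dependent

Take coordinates with respect to the standard basis {E₁₁, E₁₂, E₂₁, E₂₂}.
Row-reduce the matrix whose columns are u, v.
The reduction yields 1 nonzero row, so the rank is 1.
Since rank 1 < 2, the set is linearly dependent.
Indeed u + v = 0.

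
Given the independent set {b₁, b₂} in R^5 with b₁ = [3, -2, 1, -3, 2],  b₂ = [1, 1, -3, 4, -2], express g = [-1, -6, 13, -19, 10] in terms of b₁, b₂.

g = b₁ - 4b₂

Since b₁, b₂ are independent, the coefficients expressing g are uniquely determined by a linear system.
Back-substitution yields (α₁, α₂) = (1, -4).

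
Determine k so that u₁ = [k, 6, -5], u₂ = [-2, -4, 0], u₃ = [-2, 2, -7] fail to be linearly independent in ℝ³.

The set is linearly dependent precisely when det[u₁; u₂; u₃] = 0.
Expanding, det = 28*k - 24.
This vanishes exactly when k = 6/7.

k = 6/7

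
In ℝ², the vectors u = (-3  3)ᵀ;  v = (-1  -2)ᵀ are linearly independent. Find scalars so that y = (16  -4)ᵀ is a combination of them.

y = -4u - 4v

Solve the system with u, v as columns and y as the right-hand side.
Row-reducing the augmented matrix gives the unique coefficients (α₁, α₂) = (-4, -4).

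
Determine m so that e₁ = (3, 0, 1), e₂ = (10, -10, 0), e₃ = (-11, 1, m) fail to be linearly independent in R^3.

m = -10/3

Place the vectors as rows of a 3×3 matrix; dependence ⇔ determinant zero.
Expanding, det = -30*m - 100.
This vanishes exactly when m = -10/3.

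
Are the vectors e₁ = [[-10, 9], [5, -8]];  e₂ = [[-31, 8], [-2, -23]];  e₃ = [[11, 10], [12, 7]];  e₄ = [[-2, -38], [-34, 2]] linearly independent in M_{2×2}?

linearly dependent

Take coordinates with respect to the standard basis {E₁₁, E₁₂, E₂₁, E₂₂}.
Place the vectors as rows of a 4×4 matrix and reduce to echelon form.
The reduction yields 2 nonzero rows, so the rank is 2.
Since rank 2 < 4, the set is linearly dependent.
Indeed 2e₁ - e₂ - e₃ = 0.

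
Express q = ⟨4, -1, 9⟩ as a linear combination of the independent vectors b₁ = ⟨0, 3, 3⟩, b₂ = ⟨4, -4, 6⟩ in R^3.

Since b₁, b₂ are independent, the coefficients expressing q are uniquely determined by a linear system.
Back-substitution yields (α₁, α₂) = (1, 1).

q = b₁ + b₂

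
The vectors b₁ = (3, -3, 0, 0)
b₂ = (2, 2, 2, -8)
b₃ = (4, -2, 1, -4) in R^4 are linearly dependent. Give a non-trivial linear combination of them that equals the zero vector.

Row-reduce the matrix with b₁, b₂, b₃ as columns; the null space gives the coefficients.
A generator of the null space is (2, 1, -2).

2b₁ + b₂ - 2b₃ = 0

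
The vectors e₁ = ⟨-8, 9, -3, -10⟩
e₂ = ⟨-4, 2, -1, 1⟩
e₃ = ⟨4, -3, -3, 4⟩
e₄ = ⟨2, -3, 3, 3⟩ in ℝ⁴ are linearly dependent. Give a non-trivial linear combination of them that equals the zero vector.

e₁ + e₃ + 2e₄ = 0

Write the vectors as columns of a matrix and find a nonzero vector in its null space.
One solution (up to scaling) is (1, 0, 1, 2).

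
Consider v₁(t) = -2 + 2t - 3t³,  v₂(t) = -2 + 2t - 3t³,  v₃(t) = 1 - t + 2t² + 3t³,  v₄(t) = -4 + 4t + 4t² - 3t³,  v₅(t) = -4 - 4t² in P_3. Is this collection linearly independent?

Write each element as a coordinate vector in ℝ⁴ using {1, t, …, t³}.
There are 5 vectors in a 4-dimensional space, so they cannot be linearly independent.

linearly dependent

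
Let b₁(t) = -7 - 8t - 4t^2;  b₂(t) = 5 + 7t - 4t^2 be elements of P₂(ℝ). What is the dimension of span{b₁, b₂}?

2

Pass to coordinate vectors with respect to the basis {1, t, t^2}.
Form the matrix with b₁, b₂ as columns and reduce.
The echelon form has 2 nonzero rows, so the rank is 2.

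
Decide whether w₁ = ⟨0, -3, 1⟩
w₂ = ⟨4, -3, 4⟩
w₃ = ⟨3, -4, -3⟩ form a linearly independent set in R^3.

Form the 3×3 matrix with these as columns; its determinant is -79.
A nonzero determinant means the columns are linearly independent.

linearly independent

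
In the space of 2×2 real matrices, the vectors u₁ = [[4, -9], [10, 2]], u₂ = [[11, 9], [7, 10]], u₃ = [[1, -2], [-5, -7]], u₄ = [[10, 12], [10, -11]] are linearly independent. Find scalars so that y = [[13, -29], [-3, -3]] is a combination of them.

Identify each element with its coordinate vector in ℝ⁴ via {E₁₁, E₁₂, E₂₁, E₂₂}.
Set up the augmented matrix [u₁ | u₂ | u₃ | u₄ | y] and row-reduce.
Back-substitution yields (α₁, …, α₄) = (2, 1, 4, -1).

y = 2u₁ + u₂ + 4u₃ - u₄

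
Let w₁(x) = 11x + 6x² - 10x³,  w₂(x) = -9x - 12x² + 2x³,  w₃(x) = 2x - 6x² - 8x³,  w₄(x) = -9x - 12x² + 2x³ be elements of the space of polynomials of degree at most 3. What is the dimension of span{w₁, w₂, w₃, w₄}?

Use coordinates relative to {1, x, …, x³}.
Form the matrix with w₁, w₂, w₃, w₄ as columns and reduce.
The echelon form has 2 nonzero rows, so the rank is 2.

dim = 2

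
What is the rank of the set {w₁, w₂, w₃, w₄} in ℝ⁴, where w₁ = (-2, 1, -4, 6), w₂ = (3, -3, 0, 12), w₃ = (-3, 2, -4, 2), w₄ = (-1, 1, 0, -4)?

2

Apply Gaussian elimination to the matrix whose rows are w₁, w₂, w₃, w₄.
There are 2 pivot columns, so rank = 2.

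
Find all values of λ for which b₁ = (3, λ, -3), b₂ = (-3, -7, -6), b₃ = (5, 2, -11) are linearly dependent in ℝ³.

λ = 20/7

The vectors are dependent exactly when the determinant of the matrix with rows b₁, b₂, b₃ vanishes.
Expanding, det = 180 - 63*λ.
Solving 180 - 63*λ = 0 yields λ = 20/7.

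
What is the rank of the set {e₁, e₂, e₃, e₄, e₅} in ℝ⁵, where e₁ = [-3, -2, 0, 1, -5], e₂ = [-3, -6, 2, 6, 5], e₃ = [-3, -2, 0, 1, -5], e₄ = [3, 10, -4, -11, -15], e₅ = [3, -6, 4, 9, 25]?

Apply Gaussian elimination to the matrix whose rows are e₁, e₂, e₃, e₄, e₅.
Reduction leaves 2 leading entries, giving rank 2.

rank 2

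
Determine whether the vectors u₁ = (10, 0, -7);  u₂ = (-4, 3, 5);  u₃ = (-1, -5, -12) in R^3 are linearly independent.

The matrix [u₁|u₂|u₃] has determinant -271.
A nonzero determinant means the columns are linearly independent.

linearly independent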